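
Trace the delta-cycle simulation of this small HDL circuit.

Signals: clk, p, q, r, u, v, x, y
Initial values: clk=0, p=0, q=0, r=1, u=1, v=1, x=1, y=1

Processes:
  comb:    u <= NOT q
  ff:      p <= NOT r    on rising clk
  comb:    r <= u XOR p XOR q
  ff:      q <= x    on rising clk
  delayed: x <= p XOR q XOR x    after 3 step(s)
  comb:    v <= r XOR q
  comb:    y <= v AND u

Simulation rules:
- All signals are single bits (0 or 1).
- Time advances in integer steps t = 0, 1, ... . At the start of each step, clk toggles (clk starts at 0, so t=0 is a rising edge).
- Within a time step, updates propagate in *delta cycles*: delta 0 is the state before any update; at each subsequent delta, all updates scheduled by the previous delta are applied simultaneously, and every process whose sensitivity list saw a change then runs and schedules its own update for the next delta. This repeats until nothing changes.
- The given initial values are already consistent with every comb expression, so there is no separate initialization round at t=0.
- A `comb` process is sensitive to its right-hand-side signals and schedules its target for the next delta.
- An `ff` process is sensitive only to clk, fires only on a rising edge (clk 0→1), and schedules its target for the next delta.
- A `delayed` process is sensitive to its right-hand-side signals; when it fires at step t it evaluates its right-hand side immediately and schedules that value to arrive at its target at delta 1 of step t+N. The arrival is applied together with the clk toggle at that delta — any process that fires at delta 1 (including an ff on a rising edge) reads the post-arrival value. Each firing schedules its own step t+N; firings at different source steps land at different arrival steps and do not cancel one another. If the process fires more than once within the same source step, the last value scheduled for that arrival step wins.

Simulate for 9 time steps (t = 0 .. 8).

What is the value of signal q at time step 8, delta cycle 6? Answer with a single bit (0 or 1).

t=0 Δ0: y=1 v=1 q=0 x=1 p=0 clk=0 r=1 u=1
  Δ1: clk:0→1
  Δ2: q:0→1
  Δ3: v:1→0, r:1→0, u:1→0
  Δ4: y:1→0, v:0→1, r:0→1
  Δ5: v:1→0
  (5Δ to stable)
t=1 Δ0: y=0 v=0 q=1 x=1 p=0 clk=1 r=1 u=0
  Δ1: clk:1→0
  (1Δ to stable)
t=2 Δ0: y=0 v=0 q=1 x=1 p=0 clk=0 r=1 u=0
  Δ1: clk:0→1
  (1Δ to stable)
t=3 Δ0: y=0 v=0 q=1 x=1 p=0 clk=1 r=1 u=0
  Δ1: x:1→0, clk:1→0
  (1Δ to stable)
t=4 Δ0: y=0 v=0 q=1 x=0 p=0 clk=0 r=1 u=0
  Δ1: clk:0→1
  Δ2: q:1→0
  Δ3: v:0→1, r:1→0, u:0→1
  Δ4: y:0→1, v:1→0, r:0→1
  Δ5: y:1→0, v:0→1
  Δ6: y:0→1
  (6Δ to stable)
t=5 Δ0: y=1 v=1 q=0 x=0 p=0 clk=1 r=1 u=1
  Δ1: clk:1→0
  (1Δ to stable)
t=6 Δ0: y=1 v=1 q=0 x=0 p=0 clk=0 r=1 u=1
  Δ1: x:0→1, clk:0→1
  Δ2: q:0→1
  Δ3: v:1→0, r:1→0, u:1→0
  Δ4: y:1→0, v:0→1, r:0→1
  Δ5: v:1→0
  (5Δ to stable)
t=7 Δ0: y=0 v=0 q=1 x=1 p=0 clk=1 r=1 u=0
  Δ1: x:1→0, clk:1→0
  (1Δ to stable)
t=8 Δ0: y=0 v=0 q=1 x=0 p=0 clk=0 r=1 u=0
  Δ1: clk:0→1
  Δ2: q:1→0
  Δ3: v:0→1, r:1→0, u:0→1
  Δ4: y:0→1, v:1→0, r:0→1
  Δ5: y:1→0, v:0→1
  Δ6: y:0→1
  (6Δ to stable)

0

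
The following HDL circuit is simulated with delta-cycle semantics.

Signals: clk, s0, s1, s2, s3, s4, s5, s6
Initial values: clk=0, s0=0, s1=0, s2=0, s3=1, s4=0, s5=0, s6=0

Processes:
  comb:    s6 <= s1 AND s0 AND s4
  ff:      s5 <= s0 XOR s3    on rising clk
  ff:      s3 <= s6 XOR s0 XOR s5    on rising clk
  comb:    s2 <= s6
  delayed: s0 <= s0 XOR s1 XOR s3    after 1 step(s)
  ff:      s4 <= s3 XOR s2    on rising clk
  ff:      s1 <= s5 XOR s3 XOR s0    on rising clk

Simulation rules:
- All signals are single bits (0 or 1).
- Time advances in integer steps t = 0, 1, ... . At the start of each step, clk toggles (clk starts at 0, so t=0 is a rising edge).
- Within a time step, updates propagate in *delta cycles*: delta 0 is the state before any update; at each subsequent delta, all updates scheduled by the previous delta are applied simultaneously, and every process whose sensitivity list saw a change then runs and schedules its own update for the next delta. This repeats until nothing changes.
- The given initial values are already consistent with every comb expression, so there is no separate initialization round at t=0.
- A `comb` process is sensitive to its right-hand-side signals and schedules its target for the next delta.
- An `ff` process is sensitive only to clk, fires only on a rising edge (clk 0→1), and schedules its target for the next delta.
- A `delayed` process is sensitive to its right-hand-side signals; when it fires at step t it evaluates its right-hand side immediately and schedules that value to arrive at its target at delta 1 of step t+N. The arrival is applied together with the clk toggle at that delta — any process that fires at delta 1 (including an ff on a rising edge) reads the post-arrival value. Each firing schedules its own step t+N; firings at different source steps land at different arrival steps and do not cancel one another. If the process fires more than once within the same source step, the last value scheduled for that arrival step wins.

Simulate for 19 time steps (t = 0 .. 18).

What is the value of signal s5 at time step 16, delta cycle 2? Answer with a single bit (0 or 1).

t=0 Δ0: s2=0 s4=0 clk=0 s6=0 s5=0 s0=0 s1=0 s3=1
  Δ1: clk:0→1
  Δ2: s4:0→1, s5:0→1, s1:0→1, s3:1→0
  (2Δ to stable)
t=1 Δ0: s2=0 s4=1 clk=1 s6=0 s5=1 s0=0 s1=1 s3=0
  Δ1: clk:1→0, s0:0→1
  Δ2: s6:0→1
  Δ3: s2:0→1
  (3Δ to stable)
t=2 Δ0: s2=1 s4=1 clk=0 s6=1 s5=1 s0=1 s1=1 s3=0
  Δ1: clk:0→1, s0:1→0
  Δ2: s6:1→0, s5:1→0
  Δ3: s2:1→0
  (3Δ to stable)
t=3 Δ0: s2=0 s4=1 clk=1 s6=0 s5=0 s0=0 s1=1 s3=0
  Δ1: clk:1→0, s0:0→1
  Δ2: s6:0→1
  Δ3: s2:0→1
  (3Δ to stable)
t=4 Δ0: s2=1 s4=1 clk=0 s6=1 s5=0 s0=1 s1=1 s3=0
  Δ1: clk:0→1, s0:1→0
  Δ2: s6:1→0, s1:1→0, s3:0→1
  Δ3: s2:1→0
  (3Δ to stable)
t=5 Δ0: s2=0 s4=1 clk=1 s6=0 s5=0 s0=0 s1=0 s3=1
  Δ1: clk:1→0, s0:0→1
  (1Δ to stable)
t=6 Δ0: s2=0 s4=1 clk=0 s6=0 s5=0 s0=1 s1=0 s3=1
  Δ1: clk:0→1, s0:1→0
  Δ2: s5:0→1, s1:0→1, s3:1→0
  (2Δ to stable)
t=7 Δ0: s2=0 s4=1 clk=1 s6=0 s5=1 s0=0 s1=1 s3=0
  Δ1: clk:1→0, s0:0→1
  Δ2: s6:0→1
  Δ3: s2:0→1
  (3Δ to stable)
t=8 Δ0: s2=1 s4=1 clk=0 s6=1 s5=1 s0=1 s1=1 s3=0
  Δ1: clk:0→1, s0:1→0
  Δ2: s6:1→0, s5:1→0
  Δ3: s2:1→0
  (3Δ to stable)
t=9 Δ0: s2=0 s4=1 clk=1 s6=0 s5=0 s0=0 s1=1 s3=0
  Δ1: clk:1→0, s0:0→1
  Δ2: s6:0→1
  Δ3: s2:0→1
  (3Δ to stable)
t=10 Δ0: s2=1 s4=1 clk=0 s6=1 s5=0 s0=1 s1=1 s3=0
  Δ1: clk:0→1, s0:1→0
  Δ2: s6:1→0, s1:1→0, s3:0→1
  Δ3: s2:1→0
  (3Δ to stable)
t=11 Δ0: s2=0 s4=1 clk=1 s6=0 s5=0 s0=0 s1=0 s3=1
  Δ1: clk:1→0, s0:0→1
  (1Δ to stable)
t=12 Δ0: s2=0 s4=1 clk=0 s6=0 s5=0 s0=1 s1=0 s3=1
  Δ1: clk:0→1, s0:1→0
  Δ2: s5:0→1, s1:0→1, s3:1→0
  (2Δ to stable)
t=13 Δ0: s2=0 s4=1 clk=1 s6=0 s5=1 s0=0 s1=1 s3=0
  Δ1: clk:1→0, s0:0→1
  Δ2: s6:0→1
  Δ3: s2:0→1
  (3Δ to stable)
t=14 Δ0: s2=1 s4=1 clk=0 s6=1 s5=1 s0=1 s1=1 s3=0
  Δ1: clk:0→1, s0:1→0
  Δ2: s6:1→0, s5:1→0
  Δ3: s2:1→0
  (3Δ to stable)
t=15 Δ0: s2=0 s4=1 clk=1 s6=0 s5=0 s0=0 s1=1 s3=0
  Δ1: clk:1→0, s0:0→1
  Δ2: s6:0→1
  Δ3: s2:0→1
  (3Δ to stable)
t=16 Δ0: s2=1 s4=1 clk=0 s6=1 s5=0 s0=1 s1=1 s3=0
  Δ1: clk:0→1, s0:1→0
  Δ2: s6:1→0, s1:1→0, s3:0→1
  Δ3: s2:1→0
  (3Δ to stable)
t=17 Δ0: s2=0 s4=1 clk=1 s6=0 s5=0 s0=0 s1=0 s3=1
  Δ1: clk:1→0, s0:0→1
  (1Δ to stable)
t=18 Δ0: s2=0 s4=1 clk=0 s6=0 s5=0 s0=1 s1=0 s3=1
  Δ1: clk:0→1, s0:1→0
  Δ2: s5:0→1, s1:0→1, s3:1→0
  (2Δ to stable)

0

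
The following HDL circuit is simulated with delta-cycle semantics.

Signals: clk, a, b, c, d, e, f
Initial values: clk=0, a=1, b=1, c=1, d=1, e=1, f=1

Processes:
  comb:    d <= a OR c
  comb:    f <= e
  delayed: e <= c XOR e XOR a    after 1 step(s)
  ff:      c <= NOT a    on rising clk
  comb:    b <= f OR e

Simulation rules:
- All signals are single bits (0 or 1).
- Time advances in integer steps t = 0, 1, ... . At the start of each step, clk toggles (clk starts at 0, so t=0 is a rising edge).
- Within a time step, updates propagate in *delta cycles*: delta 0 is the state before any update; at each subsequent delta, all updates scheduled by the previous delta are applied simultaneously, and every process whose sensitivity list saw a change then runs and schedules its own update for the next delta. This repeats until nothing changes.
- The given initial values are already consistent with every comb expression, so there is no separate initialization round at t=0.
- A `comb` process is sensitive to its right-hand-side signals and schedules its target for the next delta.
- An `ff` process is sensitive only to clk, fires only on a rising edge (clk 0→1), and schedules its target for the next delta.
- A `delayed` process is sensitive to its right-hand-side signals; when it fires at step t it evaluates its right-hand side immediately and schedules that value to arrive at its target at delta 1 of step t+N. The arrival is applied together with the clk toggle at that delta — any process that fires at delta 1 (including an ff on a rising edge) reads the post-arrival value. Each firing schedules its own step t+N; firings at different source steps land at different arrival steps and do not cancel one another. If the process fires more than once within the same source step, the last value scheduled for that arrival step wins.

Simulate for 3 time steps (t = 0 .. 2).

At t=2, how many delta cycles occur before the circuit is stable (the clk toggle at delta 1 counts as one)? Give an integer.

2

t0.Δ0 a=1 c=1 clk=0 e=1 d=1 b=1 f=1
t0.Δ1 a=1 c=1 clk=1 e=1 d=1 b=1 f=1
t0.Δ2 a=1 c=0 clk=1 e=1 d=1 b=1 f=1
t1.Δ0 a=1 c=0 clk=1 e=1 d=1 b=1 f=1
t1.Δ1 a=1 c=0 clk=0 e=0 d=1 b=1 f=1
t1.Δ2 a=1 c=0 clk=0 e=0 d=1 b=1 f=0
t1.Δ3 a=1 c=0 clk=0 e=0 d=1 b=0 f=0
t2.Δ0 a=1 c=0 clk=0 e=0 d=1 b=0 f=0
t2.Δ1 a=1 c=0 clk=1 e=1 d=1 b=0 f=0
t2.Δ2 a=1 c=0 clk=1 e=1 d=1 b=1 f=1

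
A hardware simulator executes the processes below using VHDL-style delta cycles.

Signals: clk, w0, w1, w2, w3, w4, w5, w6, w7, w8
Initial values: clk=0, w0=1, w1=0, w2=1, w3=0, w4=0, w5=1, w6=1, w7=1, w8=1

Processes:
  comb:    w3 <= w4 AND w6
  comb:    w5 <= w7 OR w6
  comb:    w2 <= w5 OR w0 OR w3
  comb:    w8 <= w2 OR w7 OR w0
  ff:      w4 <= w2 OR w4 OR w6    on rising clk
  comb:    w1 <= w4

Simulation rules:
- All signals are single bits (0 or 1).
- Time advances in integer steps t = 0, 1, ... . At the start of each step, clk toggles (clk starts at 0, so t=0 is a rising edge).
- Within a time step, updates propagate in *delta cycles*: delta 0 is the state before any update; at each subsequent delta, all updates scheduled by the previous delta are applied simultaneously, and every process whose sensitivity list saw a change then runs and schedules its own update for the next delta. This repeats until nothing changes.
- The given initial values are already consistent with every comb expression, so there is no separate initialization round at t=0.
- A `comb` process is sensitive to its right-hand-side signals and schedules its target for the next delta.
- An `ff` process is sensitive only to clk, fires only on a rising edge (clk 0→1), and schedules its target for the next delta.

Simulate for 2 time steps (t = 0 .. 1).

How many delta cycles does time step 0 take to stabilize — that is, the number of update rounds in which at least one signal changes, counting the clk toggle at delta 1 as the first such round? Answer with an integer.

3

t0.Δ0 w1=0 w0=1 w5=1 clk=0 w7=1 w8=1 w6=1 w2=1 w3=0 w4=0
t0.Δ1 w1=0 w0=1 w5=1 clk=1 w7=1 w8=1 w6=1 w2=1 w3=0 w4=0
t0.Δ2 w1=0 w0=1 w5=1 clk=1 w7=1 w8=1 w6=1 w2=1 w3=0 w4=1
t0.Δ3 w1=1 w0=1 w5=1 clk=1 w7=1 w8=1 w6=1 w2=1 w3=1 w4=1
t1.Δ0 w1=1 w0=1 w5=1 clk=1 w7=1 w8=1 w6=1 w2=1 w3=1 w4=1
t1.Δ1 w1=1 w0=1 w5=1 clk=0 w7=1 w8=1 w6=1 w2=1 w3=1 w4=1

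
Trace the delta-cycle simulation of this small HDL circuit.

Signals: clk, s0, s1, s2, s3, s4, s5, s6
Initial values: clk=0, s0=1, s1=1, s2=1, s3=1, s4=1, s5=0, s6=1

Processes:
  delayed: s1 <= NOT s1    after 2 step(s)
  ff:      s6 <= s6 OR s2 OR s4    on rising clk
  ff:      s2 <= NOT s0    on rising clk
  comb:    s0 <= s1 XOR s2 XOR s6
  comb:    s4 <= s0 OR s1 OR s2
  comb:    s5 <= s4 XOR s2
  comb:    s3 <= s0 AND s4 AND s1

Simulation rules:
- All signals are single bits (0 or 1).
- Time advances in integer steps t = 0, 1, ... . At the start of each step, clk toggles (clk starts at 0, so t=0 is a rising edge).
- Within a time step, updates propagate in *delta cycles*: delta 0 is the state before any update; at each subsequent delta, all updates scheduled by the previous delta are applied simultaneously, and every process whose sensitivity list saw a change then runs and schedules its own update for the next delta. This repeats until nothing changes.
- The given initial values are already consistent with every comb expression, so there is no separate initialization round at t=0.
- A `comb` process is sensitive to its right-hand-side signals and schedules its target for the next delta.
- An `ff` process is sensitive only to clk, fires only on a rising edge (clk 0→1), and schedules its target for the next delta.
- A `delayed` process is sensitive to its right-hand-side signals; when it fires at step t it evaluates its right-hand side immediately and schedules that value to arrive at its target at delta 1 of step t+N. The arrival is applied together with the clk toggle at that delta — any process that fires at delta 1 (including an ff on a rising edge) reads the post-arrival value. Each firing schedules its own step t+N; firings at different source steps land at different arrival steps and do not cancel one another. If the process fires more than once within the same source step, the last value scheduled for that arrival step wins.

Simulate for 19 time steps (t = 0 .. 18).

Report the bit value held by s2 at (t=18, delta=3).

1

t=0 Δ0: s1=1 s0=1 clk=0 s2=1 s3=1 s5=0 s4=1 s6=1
  Δ1: clk:0→1
  Δ2: s2:1→0
  Δ3: s0:1→0, s5:0→1
  Δ4: s3:1→0
  (4Δ to stable)
t=1 Δ0: s1=1 s0=0 clk=1 s2=0 s3=0 s5=1 s4=1 s6=1
  Δ1: clk:1→0
  (1Δ to stable)
t=2 Δ0: s1=1 s0=0 clk=0 s2=0 s3=0 s5=1 s4=1 s6=1
  Δ1: clk:0→1
  Δ2: s2:0→1
  Δ3: s0:0→1, s5:1→0
  Δ4: s3:0→1
  (4Δ to stable)
t=3 Δ0: s1=1 s0=1 clk=1 s2=1 s3=1 s5=0 s4=1 s6=1
  Δ1: clk:1→0
  (1Δ to stable)
t=4 Δ0: s1=1 s0=1 clk=0 s2=1 s3=1 s5=0 s4=1 s6=1
  Δ1: clk:0→1
  Δ2: s2:1→0
  Δ3: s0:1→0, s5:0→1
  Δ4: s3:1→0
  (4Δ to stable)
t=5 Δ0: s1=1 s0=0 clk=1 s2=0 s3=0 s5=1 s4=1 s6=1
  Δ1: clk:1→0
  (1Δ to stable)
t=6 Δ0: s1=1 s0=0 clk=0 s2=0 s3=0 s5=1 s4=1 s6=1
  Δ1: clk:0→1
  Δ2: s2:0→1
  Δ3: s0:0→1, s5:1→0
  Δ4: s3:0→1
  (4Δ to stable)
t=7 Δ0: s1=1 s0=1 clk=1 s2=1 s3=1 s5=0 s4=1 s6=1
  Δ1: clk:1→0
  (1Δ to stable)
t=8 Δ0: s1=1 s0=1 clk=0 s2=1 s3=1 s5=0 s4=1 s6=1
  Δ1: clk:0→1
  Δ2: s2:1→0
  Δ3: s0:1→0, s5:0→1
  Δ4: s3:1→0
  (4Δ to stable)
t=9 Δ0: s1=1 s0=0 clk=1 s2=0 s3=0 s5=1 s4=1 s6=1
  Δ1: clk:1→0
  (1Δ to stable)
t=10 Δ0: s1=1 s0=0 clk=0 s2=0 s3=0 s5=1 s4=1 s6=1
  Δ1: clk:0→1
  Δ2: s2:0→1
  Δ3: s0:0→1, s5:1→0
  Δ4: s3:0→1
  (4Δ to stable)
t=11 Δ0: s1=1 s0=1 clk=1 s2=1 s3=1 s5=0 s4=1 s6=1
  Δ1: clk:1→0
  (1Δ to stable)
t=12 Δ0: s1=1 s0=1 clk=0 s2=1 s3=1 s5=0 s4=1 s6=1
  Δ1: clk:0→1
  Δ2: s2:1→0
  Δ3: s0:1→0, s5:0→1
  Δ4: s3:1→0
  (4Δ to stable)
t=13 Δ0: s1=1 s0=0 clk=1 s2=0 s3=0 s5=1 s4=1 s6=1
  Δ1: clk:1→0
  (1Δ to stable)
t=14 Δ0: s1=1 s0=0 clk=0 s2=0 s3=0 s5=1 s4=1 s6=1
  Δ1: clk:0→1
  Δ2: s2:0→1
  Δ3: s0:0→1, s5:1→0
  Δ4: s3:0→1
  (4Δ to stable)
t=15 Δ0: s1=1 s0=1 clk=1 s2=1 s3=1 s5=0 s4=1 s6=1
  Δ1: clk:1→0
  (1Δ to stable)
t=16 Δ0: s1=1 s0=1 clk=0 s2=1 s3=1 s5=0 s4=1 s6=1
  Δ1: clk:0→1
  Δ2: s2:1→0
  Δ3: s0:1→0, s5:0→1
  Δ4: s3:1→0
  (4Δ to stable)
t=17 Δ0: s1=1 s0=0 clk=1 s2=0 s3=0 s5=1 s4=1 s6=1
  Δ1: clk:1→0
  (1Δ to stable)
t=18 Δ0: s1=1 s0=0 clk=0 s2=0 s3=0 s5=1 s4=1 s6=1
  Δ1: clk:0→1
  Δ2: s2:0→1
  Δ3: s0:0→1, s5:1→0
  Δ4: s3:0→1
  (4Δ to stable)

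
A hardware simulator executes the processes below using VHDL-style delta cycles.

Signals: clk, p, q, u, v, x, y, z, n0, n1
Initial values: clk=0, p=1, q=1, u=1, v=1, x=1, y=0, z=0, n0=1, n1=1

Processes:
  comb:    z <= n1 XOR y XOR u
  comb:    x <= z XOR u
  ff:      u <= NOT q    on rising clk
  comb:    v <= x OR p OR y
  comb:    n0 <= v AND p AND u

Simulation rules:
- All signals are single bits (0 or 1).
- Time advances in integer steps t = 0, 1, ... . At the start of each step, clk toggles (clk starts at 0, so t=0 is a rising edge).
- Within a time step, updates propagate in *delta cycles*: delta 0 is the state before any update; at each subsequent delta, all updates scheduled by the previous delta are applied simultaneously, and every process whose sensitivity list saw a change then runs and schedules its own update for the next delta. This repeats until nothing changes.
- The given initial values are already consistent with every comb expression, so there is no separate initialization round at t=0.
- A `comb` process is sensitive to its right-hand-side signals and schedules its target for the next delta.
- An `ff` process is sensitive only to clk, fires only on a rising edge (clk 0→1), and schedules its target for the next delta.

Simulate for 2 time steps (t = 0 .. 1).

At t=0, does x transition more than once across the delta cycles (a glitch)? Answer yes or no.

yes

t0.Δ0 p=1 x=1 clk=0 y=0 u=1 v=1 n0=1 n1=1 q=1 z=0
t0.Δ1 p=1 x=1 clk=1 y=0 u=1 v=1 n0=1 n1=1 q=1 z=0
t0.Δ2 p=1 x=1 clk=1 y=0 u=0 v=1 n0=1 n1=1 q=1 z=0
t0.Δ3 p=1 x=0 clk=1 y=0 u=0 v=1 n0=0 n1=1 q=1 z=1
t0.Δ4 p=1 x=1 clk=1 y=0 u=0 v=1 n0=0 n1=1 q=1 z=1
t1.Δ0 p=1 x=1 clk=1 y=0 u=0 v=1 n0=0 n1=1 q=1 z=1
t1.Δ1 p=1 x=1 clk=0 y=0 u=0 v=1 n0=0 n1=1 q=1 z=1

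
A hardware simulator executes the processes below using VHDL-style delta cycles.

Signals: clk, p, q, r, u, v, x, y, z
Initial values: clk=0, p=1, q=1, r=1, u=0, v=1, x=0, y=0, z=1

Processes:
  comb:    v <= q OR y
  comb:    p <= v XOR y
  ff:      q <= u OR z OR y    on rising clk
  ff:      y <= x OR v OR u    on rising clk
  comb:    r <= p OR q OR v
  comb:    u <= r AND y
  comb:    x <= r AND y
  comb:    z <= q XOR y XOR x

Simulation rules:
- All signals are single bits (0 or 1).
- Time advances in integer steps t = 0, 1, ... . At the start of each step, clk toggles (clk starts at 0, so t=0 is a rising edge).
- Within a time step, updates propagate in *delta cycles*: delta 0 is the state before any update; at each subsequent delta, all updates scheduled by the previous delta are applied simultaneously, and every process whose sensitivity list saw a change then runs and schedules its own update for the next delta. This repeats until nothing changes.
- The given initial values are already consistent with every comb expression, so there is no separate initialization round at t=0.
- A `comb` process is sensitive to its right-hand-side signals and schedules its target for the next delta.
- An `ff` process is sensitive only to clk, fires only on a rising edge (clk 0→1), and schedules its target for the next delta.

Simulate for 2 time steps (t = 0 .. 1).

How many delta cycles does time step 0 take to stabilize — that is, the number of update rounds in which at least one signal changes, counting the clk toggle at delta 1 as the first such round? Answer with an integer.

4

t0.Δ0 clk=0 q=1 r=1 y=0 z=1 x=0 u=0 p=1 v=1
t0.Δ1 clk=1 q=1 r=1 y=0 z=1 x=0 u=0 p=1 v=1
t0.Δ2 clk=1 q=1 r=1 y=1 z=1 x=0 u=0 p=1 v=1
t0.Δ3 clk=1 q=1 r=1 y=1 z=0 x=1 u=1 p=0 v=1
t0.Δ4 clk=1 q=1 r=1 y=1 z=1 x=1 u=1 p=0 v=1
t1.Δ0 clk=1 q=1 r=1 y=1 z=1 x=1 u=1 p=0 v=1
t1.Δ1 clk=0 q=1 r=1 y=1 z=1 x=1 u=1 p=0 v=1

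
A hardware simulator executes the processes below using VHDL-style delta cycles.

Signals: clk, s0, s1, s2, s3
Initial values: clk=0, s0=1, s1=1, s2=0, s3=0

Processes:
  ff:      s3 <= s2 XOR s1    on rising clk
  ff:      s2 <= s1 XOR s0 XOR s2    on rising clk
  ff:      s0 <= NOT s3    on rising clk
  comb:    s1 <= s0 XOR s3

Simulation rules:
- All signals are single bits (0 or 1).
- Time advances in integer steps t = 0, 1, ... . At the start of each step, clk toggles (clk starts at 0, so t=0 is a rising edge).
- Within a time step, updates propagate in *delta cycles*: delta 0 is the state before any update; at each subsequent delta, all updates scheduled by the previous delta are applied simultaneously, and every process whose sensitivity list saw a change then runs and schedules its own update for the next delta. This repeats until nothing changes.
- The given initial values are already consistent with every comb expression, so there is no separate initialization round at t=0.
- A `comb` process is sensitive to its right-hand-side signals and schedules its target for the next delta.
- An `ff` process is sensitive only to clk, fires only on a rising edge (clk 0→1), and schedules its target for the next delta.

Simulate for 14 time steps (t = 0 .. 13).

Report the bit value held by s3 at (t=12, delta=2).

[bits: s1,clk,s3,s0,s2]
t=0: Δ0=10010 Δ1=11010 Δ2=11110 Δ3=01110 | 3Δ
t=1: Δ0=01110 Δ1=00110 | 1Δ
t=2: Δ0=00110 Δ1=01110 Δ2=01001 | 2Δ
t=3: Δ0=01001 Δ1=00001 | 1Δ
t=4: Δ0=00001 Δ1=01001 Δ2=01111 | 2Δ
t=5: Δ0=01111 Δ1=00111 | 1Δ
t=6: Δ0=00111 Δ1=01111 Δ2=01100 Δ3=11100 | 3Δ
t=7: Δ0=11100 Δ1=10100 | 1Δ
t=8: Δ0=10100 Δ1=11100 Δ2=11101 | 2Δ
t=9: Δ0=11101 Δ1=10101 | 1Δ
t=10: Δ0=10101 Δ1=11101 Δ2=11000 Δ3=01000 | 3Δ
t=11: Δ0=01000 Δ1=00000 | 1Δ
t=12: Δ0=00000 Δ1=01000 Δ2=01010 Δ3=11010 | 3Δ
t=13: Δ0=11010 Δ1=10010 | 1Δ

0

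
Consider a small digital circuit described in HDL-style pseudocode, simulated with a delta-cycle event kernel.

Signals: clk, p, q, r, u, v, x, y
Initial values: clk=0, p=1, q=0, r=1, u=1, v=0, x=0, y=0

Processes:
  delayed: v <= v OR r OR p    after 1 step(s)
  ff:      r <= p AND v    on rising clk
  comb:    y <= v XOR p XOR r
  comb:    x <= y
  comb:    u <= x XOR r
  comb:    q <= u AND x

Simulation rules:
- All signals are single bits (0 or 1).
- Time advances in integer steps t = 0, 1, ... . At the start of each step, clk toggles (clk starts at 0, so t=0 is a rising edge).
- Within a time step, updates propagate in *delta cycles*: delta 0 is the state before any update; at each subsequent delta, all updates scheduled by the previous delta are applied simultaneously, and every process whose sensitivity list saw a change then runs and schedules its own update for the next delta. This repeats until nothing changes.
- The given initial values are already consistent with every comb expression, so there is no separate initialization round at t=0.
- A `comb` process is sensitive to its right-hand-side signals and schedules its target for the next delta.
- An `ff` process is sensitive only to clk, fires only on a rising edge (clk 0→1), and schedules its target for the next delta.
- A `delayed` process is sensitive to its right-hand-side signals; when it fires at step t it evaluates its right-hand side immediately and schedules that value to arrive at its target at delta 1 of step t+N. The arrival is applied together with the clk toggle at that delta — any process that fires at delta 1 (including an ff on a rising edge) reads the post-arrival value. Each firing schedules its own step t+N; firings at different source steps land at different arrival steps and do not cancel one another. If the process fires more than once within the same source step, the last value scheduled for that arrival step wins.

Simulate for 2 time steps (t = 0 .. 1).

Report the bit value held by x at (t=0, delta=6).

1

t=0 Δ0: v=0 u=1 y=0 p=1 r=1 q=0 x=0 clk=0
  Δ1: clk:0→1
  Δ2: r:1→0
  Δ3: u:1→0, y:0→1
  Δ4: x:0→1
  Δ5: u:0→1
  Δ6: q:0→1
  (6Δ to stable)
t=1 Δ0: v=0 u=1 y=1 p=1 r=0 q=1 x=1 clk=1
  Δ1: v:0→1, clk:1→0
  Δ2: y:1→0
  Δ3: x:1→0
  Δ4: u:1→0, q:1→0
  (4Δ to stable)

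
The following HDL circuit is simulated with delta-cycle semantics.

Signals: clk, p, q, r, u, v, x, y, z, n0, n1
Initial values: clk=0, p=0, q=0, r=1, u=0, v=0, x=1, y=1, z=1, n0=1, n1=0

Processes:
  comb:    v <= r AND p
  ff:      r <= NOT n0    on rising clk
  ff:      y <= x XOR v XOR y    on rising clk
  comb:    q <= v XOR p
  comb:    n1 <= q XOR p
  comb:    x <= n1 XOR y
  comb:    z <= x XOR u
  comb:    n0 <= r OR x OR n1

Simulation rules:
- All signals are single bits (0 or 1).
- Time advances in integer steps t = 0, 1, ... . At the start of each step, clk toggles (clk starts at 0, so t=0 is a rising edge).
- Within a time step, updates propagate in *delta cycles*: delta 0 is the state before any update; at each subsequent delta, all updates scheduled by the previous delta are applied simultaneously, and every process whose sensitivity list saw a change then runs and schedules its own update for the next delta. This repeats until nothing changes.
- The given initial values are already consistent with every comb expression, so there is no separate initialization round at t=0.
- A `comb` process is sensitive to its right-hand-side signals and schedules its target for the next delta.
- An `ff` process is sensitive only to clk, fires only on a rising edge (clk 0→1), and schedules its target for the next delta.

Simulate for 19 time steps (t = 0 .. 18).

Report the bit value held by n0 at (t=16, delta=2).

1

[bits: q,n1,u,v,p,y,r,clk,n0,x,z]
t=0: Δ0=00000110111 Δ1=00000111111 Δ2=00000001111 Δ3=00000001101 Δ4=00000001000 | 4Δ
t=1: Δ0=00000001000 Δ1=00000000000 | 1Δ
t=2: Δ0=00000000000 Δ1=00000001000 Δ2=00000011000 Δ3=00000011100 | 3Δ
t=3: Δ0=00000011100 Δ1=00000010100 | 1Δ
t=4: Δ0=00000010100 Δ1=00000011100 Δ2=00000001100 Δ3=00000001000 | 3Δ
t=5: Δ0=00000001000 Δ1=00000000000 | 1Δ
t=6: Δ0=00000000000 Δ1=00000001000 Δ2=00000011000 Δ3=00000011100 | 3Δ
t=7: Δ0=00000011100 Δ1=00000010100 | 1Δ
t=8: Δ0=00000010100 Δ1=00000011100 Δ2=00000001100 Δ3=00000001000 | 3Δ
t=9: Δ0=00000001000 Δ1=00000000000 | 1Δ
t=10: Δ0=00000000000 Δ1=00000001000 Δ2=00000011000 Δ3=00000011100 | 3Δ
t=11: Δ0=00000011100 Δ1=00000010100 | 1Δ
t=12: Δ0=00000010100 Δ1=00000011100 Δ2=00000001100 Δ3=00000001000 | 3Δ
t=13: Δ0=00000001000 Δ1=00000000000 | 1Δ
t=14: Δ0=00000000000 Δ1=00000001000 Δ2=00000011000 Δ3=00000011100 | 3Δ
t=15: Δ0=00000011100 Δ1=00000010100 | 1Δ
t=16: Δ0=00000010100 Δ1=00000011100 Δ2=00000001100 Δ3=00000001000 | 3Δ
t=17: Δ0=00000001000 Δ1=00000000000 | 1Δ
t=18: Δ0=00000000000 Δ1=00000001000 Δ2=00000011000 Δ3=00000011100 | 3Δ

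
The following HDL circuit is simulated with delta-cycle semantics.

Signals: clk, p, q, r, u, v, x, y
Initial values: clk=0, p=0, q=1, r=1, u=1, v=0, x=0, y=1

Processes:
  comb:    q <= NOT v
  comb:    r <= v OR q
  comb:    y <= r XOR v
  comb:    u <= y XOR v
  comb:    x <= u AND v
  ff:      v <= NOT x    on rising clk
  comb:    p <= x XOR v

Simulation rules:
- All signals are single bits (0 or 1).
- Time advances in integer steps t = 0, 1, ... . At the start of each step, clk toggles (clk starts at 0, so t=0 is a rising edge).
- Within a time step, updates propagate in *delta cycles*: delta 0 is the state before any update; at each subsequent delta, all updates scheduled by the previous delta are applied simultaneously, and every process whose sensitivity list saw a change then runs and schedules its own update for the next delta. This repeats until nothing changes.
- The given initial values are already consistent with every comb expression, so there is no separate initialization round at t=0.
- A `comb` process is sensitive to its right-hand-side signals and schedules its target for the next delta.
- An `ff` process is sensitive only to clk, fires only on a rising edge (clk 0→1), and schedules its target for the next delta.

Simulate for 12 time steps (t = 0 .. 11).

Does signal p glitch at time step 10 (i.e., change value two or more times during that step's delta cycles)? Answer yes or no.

yes

t=0 Δ0: p=0 r=1 clk=0 y=1 v=0 u=1 x=0 q=1
  Δ1: clk:0→1
  Δ2: v:0→1
  Δ3: p:0→1, y:1→0, u:1→0, x:0→1, q:1→0
  Δ4: p:1→0, u:0→1, x:1→0
  Δ5: p:0→1, x:0→1
  Δ6: p:1→0
  (6Δ to stable)
t=1 Δ0: p=0 r=1 clk=1 y=0 v=1 u=1 x=1 q=0
  Δ1: clk:1→0
  (1Δ to stable)
t=2 Δ0: p=0 r=1 clk=0 y=0 v=1 u=1 x=1 q=0
  Δ1: clk:0→1
  Δ2: v:1→0
  Δ3: p:0→1, r:1→0, y:0→1, u:1→0, x:1→0, q:0→1
  Δ4: p:1→0, r:0→1, y:1→0, u:0→1
  Δ5: y:0→1, u:1→0
  Δ6: u:0→1
  (6Δ to stable)
t=3 Δ0: p=0 r=1 clk=1 y=1 v=0 u=1 x=0 q=1
  Δ1: clk:1→0
  (1Δ to stable)
t=4 Δ0: p=0 r=1 clk=0 y=1 v=0 u=1 x=0 q=1
  Δ1: clk:0→1
  Δ2: v:0→1
  Δ3: p:0→1, y:1→0, u:1→0, x:0→1, q:1→0
  Δ4: p:1→0, u:0→1, x:1→0
  Δ5: p:0→1, x:0→1
  Δ6: p:1→0
  (6Δ to stable)
t=5 Δ0: p=0 r=1 clk=1 y=0 v=1 u=1 x=1 q=0
  Δ1: clk:1→0
  (1Δ to stable)
t=6 Δ0: p=0 r=1 clk=0 y=0 v=1 u=1 x=1 q=0
  Δ1: clk:0→1
  Δ2: v:1→0
  Δ3: p:0→1, r:1→0, y:0→1, u:1→0, x:1→0, q:0→1
  Δ4: p:1→0, r:0→1, y:1→0, u:0→1
  Δ5: y:0→1, u:1→0
  Δ6: u:0→1
  (6Δ to stable)
t=7 Δ0: p=0 r=1 clk=1 y=1 v=0 u=1 x=0 q=1
  Δ1: clk:1→0
  (1Δ to stable)
t=8 Δ0: p=0 r=1 clk=0 y=1 v=0 u=1 x=0 q=1
  Δ1: clk:0→1
  Δ2: v:0→1
  Δ3: p:0→1, y:1→0, u:1→0, x:0→1, q:1→0
  Δ4: p:1→0, u:0→1, x:1→0
  Δ5: p:0→1, x:0→1
  Δ6: p:1→0
  (6Δ to stable)
t=9 Δ0: p=0 r=1 clk=1 y=0 v=1 u=1 x=1 q=0
  Δ1: clk:1→0
  (1Δ to stable)
t=10 Δ0: p=0 r=1 clk=0 y=0 v=1 u=1 x=1 q=0
  Δ1: clk:0→1
  Δ2: v:1→0
  Δ3: p:0→1, r:1→0, y:0→1, u:1→0, x:1→0, q:0→1
  Δ4: p:1→0, r:0→1, y:1→0, u:0→1
  Δ5: y:0→1, u:1→0
  Δ6: u:0→1
  (6Δ to stable)
t=11 Δ0: p=0 r=1 clk=1 y=1 v=0 u=1 x=0 q=1
  Δ1: clk:1→0
  (1Δ to stable)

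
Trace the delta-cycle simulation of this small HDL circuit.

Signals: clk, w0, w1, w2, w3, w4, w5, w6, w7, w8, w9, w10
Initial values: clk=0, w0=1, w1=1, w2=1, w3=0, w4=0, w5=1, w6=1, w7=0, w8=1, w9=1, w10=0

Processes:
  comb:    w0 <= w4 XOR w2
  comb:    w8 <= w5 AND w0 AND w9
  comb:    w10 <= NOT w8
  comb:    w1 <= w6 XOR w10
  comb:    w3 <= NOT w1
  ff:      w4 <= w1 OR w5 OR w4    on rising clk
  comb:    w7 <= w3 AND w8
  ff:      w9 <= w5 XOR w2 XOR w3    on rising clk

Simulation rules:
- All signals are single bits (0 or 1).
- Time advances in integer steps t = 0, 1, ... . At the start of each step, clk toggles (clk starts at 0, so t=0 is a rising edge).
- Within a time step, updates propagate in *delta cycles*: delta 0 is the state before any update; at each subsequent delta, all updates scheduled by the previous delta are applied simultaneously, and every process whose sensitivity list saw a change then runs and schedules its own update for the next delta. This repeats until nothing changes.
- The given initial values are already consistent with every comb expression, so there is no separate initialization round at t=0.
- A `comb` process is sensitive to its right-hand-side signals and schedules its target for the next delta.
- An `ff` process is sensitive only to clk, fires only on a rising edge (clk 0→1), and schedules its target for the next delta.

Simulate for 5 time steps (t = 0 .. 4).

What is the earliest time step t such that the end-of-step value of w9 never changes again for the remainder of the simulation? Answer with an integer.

t0.Δ0 w6=1 w0=1 w4=0 w3=0 w2=1 w8=1 clk=0 w9=1 w5=1 w10=0 w1=1 w7=0
t0.Δ1 w6=1 w0=1 w4=0 w3=0 w2=1 w8=1 clk=1 w9=1 w5=1 w10=0 w1=1 w7=0
t0.Δ2 w6=1 w0=1 w4=1 w3=0 w2=1 w8=1 clk=1 w9=0 w5=1 w10=0 w1=1 w7=0
t0.Δ3 w6=1 w0=0 w4=1 w3=0 w2=1 w8=0 clk=1 w9=0 w5=1 w10=0 w1=1 w7=0
t0.Δ4 w6=1 w0=0 w4=1 w3=0 w2=1 w8=0 clk=1 w9=0 w5=1 w10=1 w1=1 w7=0
t0.Δ5 w6=1 w0=0 w4=1 w3=0 w2=1 w8=0 clk=1 w9=0 w5=1 w10=1 w1=0 w7=0
t0.Δ6 w6=1 w0=0 w4=1 w3=1 w2=1 w8=0 clk=1 w9=0 w5=1 w10=1 w1=0 w7=0
t1.Δ0 w6=1 w0=0 w4=1 w3=1 w2=1 w8=0 clk=1 w9=0 w5=1 w10=1 w1=0 w7=0
t1.Δ1 w6=1 w0=0 w4=1 w3=1 w2=1 w8=0 clk=0 w9=0 w5=1 w10=1 w1=0 w7=0
t2.Δ0 w6=1 w0=0 w4=1 w3=1 w2=1 w8=0 clk=0 w9=0 w5=1 w10=1 w1=0 w7=0
t2.Δ1 w6=1 w0=0 w4=1 w3=1 w2=1 w8=0 clk=1 w9=0 w5=1 w10=1 w1=0 w7=0
t2.Δ2 w6=1 w0=0 w4=1 w3=1 w2=1 w8=0 clk=1 w9=1 w5=1 w10=1 w1=0 w7=0
t3.Δ0 w6=1 w0=0 w4=1 w3=1 w2=1 w8=0 clk=1 w9=1 w5=1 w10=1 w1=0 w7=0
t3.Δ1 w6=1 w0=0 w4=1 w3=1 w2=1 w8=0 clk=0 w9=1 w5=1 w10=1 w1=0 w7=0
t4.Δ0 w6=1 w0=0 w4=1 w3=1 w2=1 w8=0 clk=0 w9=1 w5=1 w10=1 w1=0 w7=0
t4.Δ1 w6=1 w0=0 w4=1 w3=1 w2=1 w8=0 clk=1 w9=1 w5=1 w10=1 w1=0 w7=0

2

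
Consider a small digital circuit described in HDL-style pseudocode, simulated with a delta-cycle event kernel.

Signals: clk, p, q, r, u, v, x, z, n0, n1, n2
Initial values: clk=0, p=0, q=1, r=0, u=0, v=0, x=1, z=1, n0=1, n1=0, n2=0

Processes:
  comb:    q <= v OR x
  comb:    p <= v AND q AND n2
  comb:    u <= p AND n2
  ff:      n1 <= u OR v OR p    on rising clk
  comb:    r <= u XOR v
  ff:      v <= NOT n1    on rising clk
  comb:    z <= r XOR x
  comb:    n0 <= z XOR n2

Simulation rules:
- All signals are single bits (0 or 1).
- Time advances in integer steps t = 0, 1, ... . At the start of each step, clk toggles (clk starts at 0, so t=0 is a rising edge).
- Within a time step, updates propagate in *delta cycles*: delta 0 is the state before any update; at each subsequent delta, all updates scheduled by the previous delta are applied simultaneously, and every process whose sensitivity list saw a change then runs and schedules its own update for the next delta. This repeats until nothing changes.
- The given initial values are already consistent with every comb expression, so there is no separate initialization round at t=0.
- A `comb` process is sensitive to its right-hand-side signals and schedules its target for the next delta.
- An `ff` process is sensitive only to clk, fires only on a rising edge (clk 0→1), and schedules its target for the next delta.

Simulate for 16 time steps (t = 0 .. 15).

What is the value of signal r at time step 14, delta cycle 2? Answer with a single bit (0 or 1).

[bits: r,p,z,q,n0,v,x,n2,n1,clk,u]
t=0: Δ0=00111010000 Δ1=00111010010 Δ2=00111110010 Δ3=10111110010 Δ4=10011110010 Δ5=10010110010 | 5Δ
t=1: Δ0=10010110010 Δ1=10010110000 | 1Δ
t=2: Δ0=10010110000 Δ1=10010110010 Δ2=10010110110 | 2Δ
t=3: Δ0=10010110110 Δ1=10010110100 | 1Δ
t=4: Δ0=10010110100 Δ1=10010110110 Δ2=10010010110 Δ3=00010010110 Δ4=00110010110 Δ5=00111010110 | 5Δ
t=5: Δ0=00111010110 Δ1=00111010100 | 1Δ
t=6: Δ0=00111010100 Δ1=00111010110 Δ2=00111010010 | 2Δ
t=7: Δ0=00111010010 Δ1=00111010000 | 1Δ
t=8: Δ0=00111010000 Δ1=00111010010 Δ2=00111110010 Δ3=10111110010 Δ4=10011110010 Δ5=10010110010 | 5Δ
t=9: Δ0=10010110010 Δ1=10010110000 | 1Δ
t=10: Δ0=10010110000 Δ1=10010110010 Δ2=10010110110 | 2Δ
t=11: Δ0=10010110110 Δ1=10010110100 | 1Δ
t=12: Δ0=10010110100 Δ1=10010110110 Δ2=10010010110 Δ3=00010010110 Δ4=00110010110 Δ5=00111010110 | 5Δ
t=13: Δ0=00111010110 Δ1=00111010100 | 1Δ
t=14: Δ0=00111010100 Δ1=00111010110 Δ2=00111010010 | 2Δ
t=15: Δ0=00111010010 Δ1=00111010000 | 1Δ

0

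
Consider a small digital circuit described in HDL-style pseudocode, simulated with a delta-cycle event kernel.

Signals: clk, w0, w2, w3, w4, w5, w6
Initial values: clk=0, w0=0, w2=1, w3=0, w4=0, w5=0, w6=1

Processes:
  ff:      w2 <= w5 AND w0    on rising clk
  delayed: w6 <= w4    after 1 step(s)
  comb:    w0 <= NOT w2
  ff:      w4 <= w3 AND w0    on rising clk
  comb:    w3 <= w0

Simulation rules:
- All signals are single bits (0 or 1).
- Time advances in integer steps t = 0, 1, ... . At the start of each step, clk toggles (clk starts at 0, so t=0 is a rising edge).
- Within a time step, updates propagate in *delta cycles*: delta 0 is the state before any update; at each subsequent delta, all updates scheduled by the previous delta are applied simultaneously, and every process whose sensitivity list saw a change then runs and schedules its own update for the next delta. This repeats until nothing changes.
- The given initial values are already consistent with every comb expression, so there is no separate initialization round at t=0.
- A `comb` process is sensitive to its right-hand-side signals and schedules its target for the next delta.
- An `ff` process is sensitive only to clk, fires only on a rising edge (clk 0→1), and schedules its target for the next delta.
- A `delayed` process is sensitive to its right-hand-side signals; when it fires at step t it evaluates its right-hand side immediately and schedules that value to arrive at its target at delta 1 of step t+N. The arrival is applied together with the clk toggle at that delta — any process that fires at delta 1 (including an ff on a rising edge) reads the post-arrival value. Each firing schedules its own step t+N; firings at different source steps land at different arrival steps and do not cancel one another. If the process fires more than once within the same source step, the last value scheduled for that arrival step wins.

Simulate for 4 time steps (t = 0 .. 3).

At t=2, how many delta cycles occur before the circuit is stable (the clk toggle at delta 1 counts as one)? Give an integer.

t0.Δ0 w3=0 w0=0 clk=0 w4=0 w2=1 w6=1 w5=0
t0.Δ1 w3=0 w0=0 clk=1 w4=0 w2=1 w6=1 w5=0
t0.Δ2 w3=0 w0=0 clk=1 w4=0 w2=0 w6=1 w5=0
t0.Δ3 w3=0 w0=1 clk=1 w4=0 w2=0 w6=1 w5=0
t0.Δ4 w3=1 w0=1 clk=1 w4=0 w2=0 w6=1 w5=0
t1.Δ0 w3=1 w0=1 clk=1 w4=0 w2=0 w6=1 w5=0
t1.Δ1 w3=1 w0=1 clk=0 w4=0 w2=0 w6=1 w5=0
t2.Δ0 w3=1 w0=1 clk=0 w4=0 w2=0 w6=1 w5=0
t2.Δ1 w3=1 w0=1 clk=1 w4=0 w2=0 w6=1 w5=0
t2.Δ2 w3=1 w0=1 clk=1 w4=1 w2=0 w6=1 w5=0
t3.Δ0 w3=1 w0=1 clk=1 w4=1 w2=0 w6=1 w5=0
t3.Δ1 w3=1 w0=1 clk=0 w4=1 w2=0 w6=1 w5=0

2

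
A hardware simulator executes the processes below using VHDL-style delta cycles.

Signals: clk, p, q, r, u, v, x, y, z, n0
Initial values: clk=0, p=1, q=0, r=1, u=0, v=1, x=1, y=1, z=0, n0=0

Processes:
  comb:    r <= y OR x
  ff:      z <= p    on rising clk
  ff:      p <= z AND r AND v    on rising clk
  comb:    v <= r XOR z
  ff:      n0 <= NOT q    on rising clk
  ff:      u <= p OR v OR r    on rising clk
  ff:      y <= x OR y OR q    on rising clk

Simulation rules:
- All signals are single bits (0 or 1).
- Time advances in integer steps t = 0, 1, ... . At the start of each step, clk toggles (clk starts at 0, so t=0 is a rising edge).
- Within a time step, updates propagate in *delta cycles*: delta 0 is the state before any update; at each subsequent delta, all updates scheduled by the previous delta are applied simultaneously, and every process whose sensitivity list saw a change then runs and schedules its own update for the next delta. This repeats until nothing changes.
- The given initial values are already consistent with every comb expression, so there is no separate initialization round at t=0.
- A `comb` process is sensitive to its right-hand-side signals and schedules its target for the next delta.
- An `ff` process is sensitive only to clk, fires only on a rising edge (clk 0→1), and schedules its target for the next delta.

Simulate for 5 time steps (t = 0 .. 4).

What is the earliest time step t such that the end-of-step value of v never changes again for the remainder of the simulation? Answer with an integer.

2

t=0 Δ0: y=1 r=1 n0=0 q=0 x=1 clk=0 v=1 u=0 p=1 z=0
  Δ1: clk:0→1
  Δ2: n0:0→1, u:0→1, p:1→0, z:0→1
  Δ3: v:1→0
  (3Δ to stable)
t=1 Δ0: y=1 r=1 n0=1 q=0 x=1 clk=1 v=0 u=1 p=0 z=1
  Δ1: clk:1→0
  (1Δ to stable)
t=2 Δ0: y=1 r=1 n0=1 q=0 x=1 clk=0 v=0 u=1 p=0 z=1
  Δ1: clk:0→1
  Δ2: z:1→0
  Δ3: v:0→1
  (3Δ to stable)
t=3 Δ0: y=1 r=1 n0=1 q=0 x=1 clk=1 v=1 u=1 p=0 z=0
  Δ1: clk:1→0
  (1Δ to stable)
t=4 Δ0: y=1 r=1 n0=1 q=0 x=1 clk=0 v=1 u=1 p=0 z=0
  Δ1: clk:0→1
  (1Δ to stable)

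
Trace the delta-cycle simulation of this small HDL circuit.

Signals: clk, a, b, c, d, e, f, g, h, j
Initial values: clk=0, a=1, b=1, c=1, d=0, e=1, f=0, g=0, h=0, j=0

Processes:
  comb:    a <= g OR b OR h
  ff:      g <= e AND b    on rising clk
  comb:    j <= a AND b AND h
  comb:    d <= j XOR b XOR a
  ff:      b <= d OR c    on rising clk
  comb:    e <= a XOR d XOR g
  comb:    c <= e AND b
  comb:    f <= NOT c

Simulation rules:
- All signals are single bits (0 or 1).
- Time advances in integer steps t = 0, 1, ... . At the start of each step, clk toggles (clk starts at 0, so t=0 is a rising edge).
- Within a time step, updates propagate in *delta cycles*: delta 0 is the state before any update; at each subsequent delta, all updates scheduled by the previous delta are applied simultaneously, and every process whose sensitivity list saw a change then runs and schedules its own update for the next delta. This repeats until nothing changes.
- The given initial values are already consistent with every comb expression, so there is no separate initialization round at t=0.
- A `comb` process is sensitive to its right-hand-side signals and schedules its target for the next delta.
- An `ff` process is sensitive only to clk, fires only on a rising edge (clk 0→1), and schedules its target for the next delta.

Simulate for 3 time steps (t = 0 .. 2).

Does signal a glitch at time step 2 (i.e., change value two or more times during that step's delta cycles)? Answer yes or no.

no

t0.Δ0 f=0 clk=0 g=0 d=0 c=1 e=1 b=1 a=1 j=0 h=0
t0.Δ1 f=0 clk=1 g=0 d=0 c=1 e=1 b=1 a=1 j=0 h=0
t0.Δ2 f=0 clk=1 g=1 d=0 c=1 e=1 b=1 a=1 j=0 h=0
t0.Δ3 f=0 clk=1 g=1 d=0 c=1 e=0 b=1 a=1 j=0 h=0
t0.Δ4 f=0 clk=1 g=1 d=0 c=0 e=0 b=1 a=1 j=0 h=0
t0.Δ5 f=1 clk=1 g=1 d=0 c=0 e=0 b=1 a=1 j=0 h=0
t1.Δ0 f=1 clk=1 g=1 d=0 c=0 e=0 b=1 a=1 j=0 h=0
t1.Δ1 f=1 clk=0 g=1 d=0 c=0 e=0 b=1 a=1 j=0 h=0
t2.Δ0 f=1 clk=0 g=1 d=0 c=0 e=0 b=1 a=1 j=0 h=0
t2.Δ1 f=1 clk=1 g=1 d=0 c=0 e=0 b=1 a=1 j=0 h=0
t2.Δ2 f=1 clk=1 g=0 d=0 c=0 e=0 b=0 a=1 j=0 h=0
t2.Δ3 f=1 clk=1 g=0 d=1 c=0 e=1 b=0 a=0 j=0 h=0
t2.Δ4 f=1 clk=1 g=0 d=0 c=0 e=1 b=0 a=0 j=0 h=0
t2.Δ5 f=1 clk=1 g=0 d=0 c=0 e=0 b=0 a=0 j=0 h=0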